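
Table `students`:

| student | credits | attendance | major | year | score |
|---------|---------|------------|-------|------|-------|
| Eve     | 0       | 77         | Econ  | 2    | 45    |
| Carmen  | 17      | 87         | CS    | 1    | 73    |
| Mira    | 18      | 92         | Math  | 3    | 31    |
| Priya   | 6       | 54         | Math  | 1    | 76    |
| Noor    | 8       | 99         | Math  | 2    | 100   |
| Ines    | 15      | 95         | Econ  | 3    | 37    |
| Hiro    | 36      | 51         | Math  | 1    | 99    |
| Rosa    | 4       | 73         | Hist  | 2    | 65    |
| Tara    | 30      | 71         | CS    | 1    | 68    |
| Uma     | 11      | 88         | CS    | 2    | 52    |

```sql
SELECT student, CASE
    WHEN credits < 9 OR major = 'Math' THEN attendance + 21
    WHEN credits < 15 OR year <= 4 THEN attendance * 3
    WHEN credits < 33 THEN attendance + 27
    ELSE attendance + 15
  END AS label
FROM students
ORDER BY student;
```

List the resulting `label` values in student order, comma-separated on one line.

student=Carmen: credits < 15 OR year <= 4 → 261
student=Eve: credits < 9 OR major = 'Math' → 98
student=Hiro: credits < 9 OR major = 'Math' → 72
student=Ines: credits < 15 OR year <= 4 → 285
student=Mira: credits < 9 OR major = 'Math' → 113
student=Noor: credits < 9 OR major = 'Math' → 120
student=Priya: credits < 9 OR major = 'Math' → 75
student=Rosa: credits < 9 OR major = 'Math' → 94
student=Tara: credits < 15 OR year <= 4 → 213
student=Uma: credits < 15 OR year <= 4 → 264

261, 98, 72, 285, 113, 120, 75, 94, 213, 264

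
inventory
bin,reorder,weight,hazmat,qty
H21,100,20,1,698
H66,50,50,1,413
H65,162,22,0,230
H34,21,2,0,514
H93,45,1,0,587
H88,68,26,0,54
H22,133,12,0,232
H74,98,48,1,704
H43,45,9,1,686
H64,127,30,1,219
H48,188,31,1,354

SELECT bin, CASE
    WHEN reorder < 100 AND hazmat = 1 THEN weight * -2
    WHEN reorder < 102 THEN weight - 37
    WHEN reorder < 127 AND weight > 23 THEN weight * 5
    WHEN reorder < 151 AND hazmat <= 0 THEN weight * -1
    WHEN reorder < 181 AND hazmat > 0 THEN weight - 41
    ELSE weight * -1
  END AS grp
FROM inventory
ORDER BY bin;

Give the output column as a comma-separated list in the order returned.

bin=H21: reorder < 102 → -17
bin=H22: reorder < 151 AND hazmat <= 0 → -12
bin=H34: reorder < 102 → -35
bin=H43: reorder < 100 AND hazmat = 1 → -18
bin=H48: ELSE → -31
bin=H64: reorder < 181 AND hazmat > 0 → -11
bin=H65: ELSE → -22
bin=H66: reorder < 100 AND hazmat = 1 → -100
bin=H74: reorder < 100 AND hazmat = 1 → -96
bin=H88: reorder < 102 → -11
bin=H93: reorder < 102 → -36

-17, -12, -35, -18, -31, -11, -22, -100, -96, -11, -36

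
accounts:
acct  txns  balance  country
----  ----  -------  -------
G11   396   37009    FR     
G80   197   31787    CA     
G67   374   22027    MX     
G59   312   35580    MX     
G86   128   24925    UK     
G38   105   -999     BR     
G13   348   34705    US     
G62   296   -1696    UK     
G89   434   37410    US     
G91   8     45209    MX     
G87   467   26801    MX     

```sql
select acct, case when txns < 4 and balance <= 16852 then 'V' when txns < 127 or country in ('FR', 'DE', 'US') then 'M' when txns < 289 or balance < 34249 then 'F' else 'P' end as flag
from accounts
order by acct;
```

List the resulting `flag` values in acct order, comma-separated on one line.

acct=G11: txns < 127 or country in ('FR', 'DE', 'US') → M
acct=G13: txns < 127 or country in ('FR', 'DE', 'US') → M
acct=G38: txns < 127 or country in ('FR', 'DE', 'US') → M
acct=G59: ELSE → P
acct=G62: txns < 289 or balance < 34249 → F
acct=G67: txns < 289 or balance < 34249 → F
acct=G80: txns < 289 or balance < 34249 → F
acct=G86: txns < 289 or balance < 34249 → F
acct=G87: txns < 289 or balance < 34249 → F
acct=G89: txns < 127 or country in ('FR', 'DE', 'US') → M
acct=G91: txns < 127 or country in ('FR', 'DE', 'US') → M

M, M, M, P, F, F, F, F, F, M, M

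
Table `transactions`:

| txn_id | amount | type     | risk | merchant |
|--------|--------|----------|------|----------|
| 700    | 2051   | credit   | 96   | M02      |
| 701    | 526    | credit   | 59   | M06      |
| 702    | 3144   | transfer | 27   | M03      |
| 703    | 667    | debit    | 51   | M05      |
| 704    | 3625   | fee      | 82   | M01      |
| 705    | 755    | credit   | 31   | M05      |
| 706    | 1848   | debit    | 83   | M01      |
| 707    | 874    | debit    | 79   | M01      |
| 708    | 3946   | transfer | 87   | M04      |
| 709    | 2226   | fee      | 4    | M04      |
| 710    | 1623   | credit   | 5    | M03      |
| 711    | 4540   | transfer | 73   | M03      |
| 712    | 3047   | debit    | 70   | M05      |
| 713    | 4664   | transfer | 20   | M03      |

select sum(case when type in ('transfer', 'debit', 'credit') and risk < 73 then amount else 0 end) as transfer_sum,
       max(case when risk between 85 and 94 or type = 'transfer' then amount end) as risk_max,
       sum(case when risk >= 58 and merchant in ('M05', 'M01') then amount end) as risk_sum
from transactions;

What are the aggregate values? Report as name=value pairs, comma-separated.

[transfer_sum: type in ('transfer', 'debit', 'credit') and risk < 73]
txn_id=700: ✗
txn_id=701: ✓ → 526
txn_id=702: ✓ → 3144
txn_id=703: ✓ → 667
txn_id=704: ✗
txn_id=705: ✓ → 755
txn_id=706: ✗
txn_id=707: ✗
txn_id=708: ✗
txn_id=709: ✗
txn_id=710: ✓ → 1623
txn_id=711: ✗
txn_id=712: ✓ → 3047
txn_id=713: ✓ → 4664
transfer_sum = 526 + 3144 + 667 + 755 + 1623 + 3047 + 4664 = 14426
—
[risk_max: risk between 85 and 94 or type = 'transfer']
txn_id=700: ✗
txn_id=701: ✗
txn_id=702: ✓ → 3144
txn_id=703: ✗
txn_id=704: ✗
txn_id=705: ✗
txn_id=706: ✗
txn_id=707: ✗
txn_id=708: ✓ → 3946
txn_id=709: ✗
txn_id=710: ✗
txn_id=711: ✓ → 4540
txn_id=712: ✗
txn_id=713: ✓ → 4664
risk_max = MAX(3144, 3946, 4540, 4664) = 4664
—
[risk_sum: risk >= 58 and merchant in ('M05', 'M01')]
txn_id=700: ✗
txn_id=701: ✗
txn_id=702: ✗
txn_id=703: ✗
txn_id=704: ✓ → 3625
txn_id=705: ✗
txn_id=706: ✓ → 1848
txn_id=707: ✓ → 874
txn_id=708: ✗
txn_id=709: ✗
txn_id=710: ✗
txn_id=711: ✗
txn_id=712: ✓ → 3047
txn_id=713: ✗
risk_sum = 3625 + 1848 + 874 + 3047 = 9394

transfer_sum=14426, risk_max=4664, risk_sum=9394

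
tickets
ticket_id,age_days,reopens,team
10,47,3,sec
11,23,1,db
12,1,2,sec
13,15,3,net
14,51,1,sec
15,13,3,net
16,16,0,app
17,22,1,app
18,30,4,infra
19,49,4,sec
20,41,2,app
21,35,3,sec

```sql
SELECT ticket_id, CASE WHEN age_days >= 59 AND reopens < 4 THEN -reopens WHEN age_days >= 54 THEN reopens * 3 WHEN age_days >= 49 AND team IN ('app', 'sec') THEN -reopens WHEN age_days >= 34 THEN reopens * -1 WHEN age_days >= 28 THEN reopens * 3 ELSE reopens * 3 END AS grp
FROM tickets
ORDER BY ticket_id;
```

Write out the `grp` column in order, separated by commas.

-3, 3, 6, 9, -1, 9, 0, 3, 12, -4, -2, -3

ticket_id=10: age_days >= 34 → -3
ticket_id=11: ELSE → 3
ticket_id=12: ELSE → 6
ticket_id=13: ELSE → 9
ticket_id=14: age_days >= 49 AND team IN ('app', 'sec') → -1
ticket_id=15: ELSE → 9
ticket_id=16: ELSE → 0
ticket_id=17: ELSE → 3
ticket_id=18: age_days >= 28 → 12
ticket_id=19: age_days >= 49 AND team IN ('app', 'sec') → -4
ticket_id=20: age_days >= 34 → -2
ticket_id=21: age_days >= 34 → -3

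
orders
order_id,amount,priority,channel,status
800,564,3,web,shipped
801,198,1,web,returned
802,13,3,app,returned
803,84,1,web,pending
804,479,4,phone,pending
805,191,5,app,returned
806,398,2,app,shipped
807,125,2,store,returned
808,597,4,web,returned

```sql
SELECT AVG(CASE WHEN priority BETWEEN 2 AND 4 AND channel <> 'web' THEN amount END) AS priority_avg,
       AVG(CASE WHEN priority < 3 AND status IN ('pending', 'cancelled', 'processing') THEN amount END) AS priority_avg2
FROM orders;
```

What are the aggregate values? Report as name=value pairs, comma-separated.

priority_avg=253.75, priority_avg2=84

[priority_avg: priority BETWEEN 2 AND 4 AND channel <> 'web']
order_id=800: ✗
order_id=801: ✗
order_id=802: ✓ → 13
order_id=803: ✗
order_id=804: ✓ → 479
order_id=805: ✗
order_id=806: ✓ → 398
order_id=807: ✓ → 125
order_id=808: ✗
priority_avg = (13 + 479 + 398 + 125) / 4 = 253.75
—
[priority_avg2: priority < 3 AND status IN ('pending', 'cancelled', 'processing')]
order_id=800: ✗
order_id=801: ✗
order_id=802: ✗
order_id=803: ✓ → 84
order_id=804: ✗
order_id=805: ✗
order_id=806: ✗
order_id=807: ✗
order_id=808: ✗
priority_avg2 = 84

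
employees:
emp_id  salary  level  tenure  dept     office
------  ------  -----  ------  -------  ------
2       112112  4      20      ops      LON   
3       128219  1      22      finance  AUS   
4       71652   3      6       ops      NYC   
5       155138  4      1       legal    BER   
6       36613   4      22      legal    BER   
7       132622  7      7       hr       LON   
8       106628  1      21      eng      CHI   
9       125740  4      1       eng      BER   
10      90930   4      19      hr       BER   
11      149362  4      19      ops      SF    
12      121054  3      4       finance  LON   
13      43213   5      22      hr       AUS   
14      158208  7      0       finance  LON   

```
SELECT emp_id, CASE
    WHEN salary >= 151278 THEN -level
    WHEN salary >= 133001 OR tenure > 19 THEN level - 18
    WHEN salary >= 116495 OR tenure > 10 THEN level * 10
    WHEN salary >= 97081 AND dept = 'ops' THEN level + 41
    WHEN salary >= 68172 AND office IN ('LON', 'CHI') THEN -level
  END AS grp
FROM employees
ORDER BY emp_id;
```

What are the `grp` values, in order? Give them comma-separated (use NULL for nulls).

-14, -17, NULL, -4, -14, 70, -17, 40, 40, -14, 30, -13, -7

emp_id=2: salary >= 133001 OR tenure > 19 → -14
emp_id=3: salary >= 133001 OR tenure > 19 → -17
emp_id=4: (no match → NULL) → NULL
emp_id=5: salary >= 151278 → -4
emp_id=6: salary >= 133001 OR tenure > 19 → -14
emp_id=7: salary >= 116495 OR tenure > 10 → 70
emp_id=8: salary >= 133001 OR tenure > 19 → -17
emp_id=9: salary >= 116495 OR tenure > 10 → 40
emp_id=10: salary >= 116495 OR tenure > 10 → 40
emp_id=11: salary >= 133001 OR tenure > 19 → -14
emp_id=12: salary >= 116495 OR tenure > 10 → 30
emp_id=13: salary >= 133001 OR tenure > 19 → -13
emp_id=14: salary >= 151278 → -7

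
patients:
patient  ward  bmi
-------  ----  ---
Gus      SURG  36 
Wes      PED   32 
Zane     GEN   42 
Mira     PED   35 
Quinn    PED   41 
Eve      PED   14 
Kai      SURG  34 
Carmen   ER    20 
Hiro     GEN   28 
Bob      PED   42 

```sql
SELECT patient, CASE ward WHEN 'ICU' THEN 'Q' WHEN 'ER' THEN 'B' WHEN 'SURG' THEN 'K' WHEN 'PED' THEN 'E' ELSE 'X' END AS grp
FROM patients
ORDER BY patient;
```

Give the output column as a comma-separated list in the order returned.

E, B, E, K, X, K, E, E, E, X

patient=Bob: ward='PED' → E
patient=Carmen: ward='ER' → B
patient=Eve: ward='PED' → E
patient=Gus: ward='SURG' → K
patient=Hiro: ELSE → X
patient=Kai: ward='SURG' → K
patient=Mira: ward='PED' → E
patient=Quinn: ward='PED' → E
patient=Wes: ward='PED' → E
patient=Zane: ELSE → X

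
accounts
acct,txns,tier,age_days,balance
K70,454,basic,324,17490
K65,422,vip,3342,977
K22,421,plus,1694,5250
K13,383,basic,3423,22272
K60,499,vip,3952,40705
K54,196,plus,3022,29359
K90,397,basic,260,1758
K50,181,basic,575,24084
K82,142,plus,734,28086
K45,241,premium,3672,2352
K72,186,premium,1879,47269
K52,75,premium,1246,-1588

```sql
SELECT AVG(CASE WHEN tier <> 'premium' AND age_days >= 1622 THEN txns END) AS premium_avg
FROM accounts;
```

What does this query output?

acct=K70: ✗
acct=K65: ✓ → 422
acct=K22: ✓ → 421
acct=K13: ✓ → 383
acct=K60: ✓ → 499
acct=K54: ✓ → 196
acct=K90: ✗
acct=K50: ✗
acct=K82: ✗
acct=K45: ✗
acct=K72: ✗
acct=K52: ✗
premium_avg = (422 + 421 + 383 + 499 + 196) / 5 = 384.2

384.2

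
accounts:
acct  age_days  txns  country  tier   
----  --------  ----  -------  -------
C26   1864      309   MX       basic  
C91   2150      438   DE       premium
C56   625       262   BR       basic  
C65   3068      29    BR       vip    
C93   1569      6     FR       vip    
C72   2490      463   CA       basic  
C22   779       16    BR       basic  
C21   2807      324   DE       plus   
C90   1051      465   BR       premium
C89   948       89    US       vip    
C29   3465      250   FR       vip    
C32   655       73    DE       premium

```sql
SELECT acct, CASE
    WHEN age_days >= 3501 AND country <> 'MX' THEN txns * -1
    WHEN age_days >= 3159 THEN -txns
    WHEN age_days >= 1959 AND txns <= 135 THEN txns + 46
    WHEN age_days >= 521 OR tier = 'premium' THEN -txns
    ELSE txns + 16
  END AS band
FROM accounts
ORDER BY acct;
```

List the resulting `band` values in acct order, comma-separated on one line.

-324, -16, -309, -250, -73, -262, 75, -463, -89, -465, -438, -6

acct=C21: age_days >= 521 OR tier = 'premium' → -324
acct=C22: age_days >= 521 OR tier = 'premium' → -16
acct=C26: age_days >= 521 OR tier = 'premium' → -309
acct=C29: age_days >= 3159 → -250
acct=C32: age_days >= 521 OR tier = 'premium' → -73
acct=C56: age_days >= 521 OR tier = 'premium' → -262
acct=C65: age_days >= 1959 AND txns <= 135 → 75
acct=C72: age_days >= 521 OR tier = 'premium' → -463
acct=C89: age_days >= 521 OR tier = 'premium' → -89
acct=C90: age_days >= 521 OR tier = 'premium' → -465
acct=C91: age_days >= 521 OR tier = 'premium' → -438
acct=C93: age_days >= 521 OR tier = 'premium' → -6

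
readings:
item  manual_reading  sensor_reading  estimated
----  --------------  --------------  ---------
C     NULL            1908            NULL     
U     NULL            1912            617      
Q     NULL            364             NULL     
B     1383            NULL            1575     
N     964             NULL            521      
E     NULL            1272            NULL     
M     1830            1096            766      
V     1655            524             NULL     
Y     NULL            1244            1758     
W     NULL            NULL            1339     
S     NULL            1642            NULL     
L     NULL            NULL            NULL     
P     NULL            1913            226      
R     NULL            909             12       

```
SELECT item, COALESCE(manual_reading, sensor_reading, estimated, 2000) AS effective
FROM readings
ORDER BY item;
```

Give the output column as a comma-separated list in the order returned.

1383, 1908, 1272, 2000, 1830, 964, 1913, 364, 909, 1642, 1912, 1655, 1339, 1244

item=B: manual_reading=1383 → 1383
item=C: manual_reading=NULL, sensor_reading=1908 → 1908
item=E: manual_reading=NULL, sensor_reading=1272 → 1272
item=L: manual_reading=NULL, sensor_reading=NULL, estimated=NULL, → literal 2000 → 2000
item=M: manual_reading=1830 → 1830
item=N: manual_reading=964 → 964
item=P: manual_reading=NULL, sensor_reading=1913 → 1913
item=Q: manual_reading=NULL, sensor_reading=364 → 364
item=R: manual_reading=NULL, sensor_reading=909 → 909
item=S: manual_reading=NULL, sensor_reading=1642 → 1642
item=U: manual_reading=NULL, sensor_reading=1912 → 1912
item=V: manual_reading=1655 → 1655
item=W: manual_reading=NULL, sensor_reading=NULL, estimated=1339 → 1339
item=Y: manual_reading=NULL, sensor_reading=1244 → 1244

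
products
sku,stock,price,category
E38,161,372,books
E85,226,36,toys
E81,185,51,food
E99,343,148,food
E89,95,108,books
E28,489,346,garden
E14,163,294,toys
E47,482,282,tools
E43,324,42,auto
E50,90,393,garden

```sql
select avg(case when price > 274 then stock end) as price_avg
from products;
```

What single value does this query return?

sku=E38: ✓ → 161
sku=E85: ✗
sku=E81: ✗
sku=E99: ✗
sku=E89: ✗
sku=E28: ✓ → 489
sku=E14: ✓ → 163
sku=E47: ✓ → 482
sku=E43: ✗
sku=E50: ✓ → 90
price_avg = (161 + 489 + 163 + 482 + 90) / 5 = 277

277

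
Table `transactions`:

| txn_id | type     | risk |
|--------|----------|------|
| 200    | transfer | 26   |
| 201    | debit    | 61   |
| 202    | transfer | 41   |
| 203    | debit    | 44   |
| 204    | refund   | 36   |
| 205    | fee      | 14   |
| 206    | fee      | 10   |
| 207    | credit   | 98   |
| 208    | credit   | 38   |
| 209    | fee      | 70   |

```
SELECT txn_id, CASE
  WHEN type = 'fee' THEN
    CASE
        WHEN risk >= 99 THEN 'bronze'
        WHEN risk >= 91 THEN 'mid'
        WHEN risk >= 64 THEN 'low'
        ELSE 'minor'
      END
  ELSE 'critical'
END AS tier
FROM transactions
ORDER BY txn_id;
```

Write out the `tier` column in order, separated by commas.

critical, critical, critical, critical, critical, minor, minor, critical, critical, low

txn_id=200: type='transfer' → outer ELSE → critical
txn_id=201: type='debit' → outer ELSE → critical
txn_id=202: type='transfer' → outer ELSE → critical
txn_id=203: type='debit' → outer ELSE → critical
txn_id=204: type='refund' → outer ELSE → critical
txn_id=205: type='fee' → inner[ELSE] → minor
txn_id=206: type='fee' → inner[ELSE] → minor
txn_id=207: type='credit' → outer ELSE → critical
txn_id=208: type='credit' → outer ELSE → critical
txn_id=209: type='fee' → inner[risk >= 64] → low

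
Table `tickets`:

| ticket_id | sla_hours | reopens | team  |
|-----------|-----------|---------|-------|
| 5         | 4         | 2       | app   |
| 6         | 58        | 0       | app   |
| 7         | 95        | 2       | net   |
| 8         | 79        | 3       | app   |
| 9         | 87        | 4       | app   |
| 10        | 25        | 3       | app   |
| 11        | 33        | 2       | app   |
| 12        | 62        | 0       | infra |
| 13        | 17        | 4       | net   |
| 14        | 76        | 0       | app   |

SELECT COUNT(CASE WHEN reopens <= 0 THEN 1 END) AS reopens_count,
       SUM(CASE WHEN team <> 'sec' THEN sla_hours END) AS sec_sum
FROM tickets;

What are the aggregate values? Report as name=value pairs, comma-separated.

[reopens_count: reopens <= 0]
ticket_id=5: ✗
ticket_id=6: ✓ → 1
ticket_id=7: ✗
ticket_id=8: ✗
ticket_id=9: ✗
ticket_id=10: ✗
ticket_id=11: ✗
ticket_id=12: ✓ → 1
ticket_id=13: ✗
ticket_id=14: ✓ → 1
reopens_count = COUNT(1, 1, 1) = 3
—
[sec_sum: team <> 'sec']
ticket_id=5: ✓ → 4
ticket_id=6: ✓ → 58
ticket_id=7: ✓ → 95
ticket_id=8: ✓ → 79
ticket_id=9: ✓ → 87
ticket_id=10: ✓ → 25
ticket_id=11: ✓ → 33
ticket_id=12: ✓ → 62
ticket_id=13: ✓ → 17
ticket_id=14: ✓ → 76
sec_sum = 4 + 58 + 95 + 79 + 87 + 25 + 33 + 62 + 17 + 76 = 536

reopens_count=3, sec_sum=536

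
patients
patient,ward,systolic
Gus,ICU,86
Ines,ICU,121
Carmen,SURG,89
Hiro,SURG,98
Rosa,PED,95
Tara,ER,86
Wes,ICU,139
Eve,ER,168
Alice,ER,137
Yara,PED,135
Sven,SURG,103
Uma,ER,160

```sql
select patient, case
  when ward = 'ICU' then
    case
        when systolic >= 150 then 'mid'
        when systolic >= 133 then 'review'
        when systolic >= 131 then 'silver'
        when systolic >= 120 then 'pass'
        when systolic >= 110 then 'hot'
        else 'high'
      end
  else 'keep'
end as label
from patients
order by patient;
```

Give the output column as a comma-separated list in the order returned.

patient=Alice: ward='ER' → outer ELSE → keep
patient=Carmen: ward='SURG' → outer ELSE → keep
patient=Eve: ward='ER' → outer ELSE → keep
patient=Gus: ward='ICU' → inner[ELSE] → high
patient=Hiro: ward='SURG' → outer ELSE → keep
patient=Ines: ward='ICU' → inner[systolic >= 120] → pass
patient=Rosa: ward='PED' → outer ELSE → keep
patient=Sven: ward='SURG' → outer ELSE → keep
patient=Tara: ward='ER' → outer ELSE → keep
patient=Uma: ward='ER' → outer ELSE → keep
patient=Wes: ward='ICU' → inner[systolic >= 133] → review
patient=Yara: ward='PED' → outer ELSE → keep

keep, keep, keep, high, keep, pass, keep, keep, keep, keep, review, keep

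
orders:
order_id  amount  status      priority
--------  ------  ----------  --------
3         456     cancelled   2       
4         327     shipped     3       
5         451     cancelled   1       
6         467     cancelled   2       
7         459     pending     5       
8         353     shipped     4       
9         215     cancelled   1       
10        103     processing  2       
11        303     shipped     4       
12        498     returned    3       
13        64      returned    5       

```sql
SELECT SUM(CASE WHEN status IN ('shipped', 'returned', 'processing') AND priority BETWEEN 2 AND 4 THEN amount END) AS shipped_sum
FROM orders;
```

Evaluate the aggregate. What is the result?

1584

order_id=3: ✗
order_id=4: ✓ → 327
order_id=5: ✗
order_id=6: ✗
order_id=7: ✗
order_id=8: ✓ → 353
order_id=9: ✗
order_id=10: ✓ → 103
order_id=11: ✓ → 303
order_id=12: ✓ → 498
order_id=13: ✗
shipped_sum = 327 + 353 + 103 + 303 + 498 = 1584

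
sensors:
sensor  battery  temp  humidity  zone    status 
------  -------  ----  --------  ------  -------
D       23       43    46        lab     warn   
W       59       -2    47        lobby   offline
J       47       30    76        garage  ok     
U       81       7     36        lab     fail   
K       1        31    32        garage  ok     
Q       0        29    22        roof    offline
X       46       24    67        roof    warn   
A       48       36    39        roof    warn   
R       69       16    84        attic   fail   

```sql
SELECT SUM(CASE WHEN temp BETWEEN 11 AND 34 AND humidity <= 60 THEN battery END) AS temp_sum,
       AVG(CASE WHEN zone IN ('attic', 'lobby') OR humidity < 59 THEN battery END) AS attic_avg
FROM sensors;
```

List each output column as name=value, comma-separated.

temp_sum=1, attic_avg=40.1428571429

[temp_sum: temp BETWEEN 11 AND 34 AND humidity <= 60]
sensor=D: ✗
sensor=W: ✗
sensor=J: ✗
sensor=U: ✗
sensor=K: ✓ → 1
sensor=Q: ✓ → 0
sensor=X: ✗
sensor=A: ✗
sensor=R: ✗
temp_sum = 1
—
[attic_avg: zone IN ('attic', 'lobby') OR humidity < 59]
sensor=D: ✓ → 23
sensor=W: ✓ → 59
sensor=J: ✗
sensor=U: ✓ → 81
sensor=K: ✓ → 1
sensor=Q: ✓ → 0
sensor=X: ✗
sensor=A: ✓ → 48
sensor=R: ✓ → 69
attic_avg = (23 + 59 + 81 + 1 + 0 + 48 + 69) / 7 = 40.1428571429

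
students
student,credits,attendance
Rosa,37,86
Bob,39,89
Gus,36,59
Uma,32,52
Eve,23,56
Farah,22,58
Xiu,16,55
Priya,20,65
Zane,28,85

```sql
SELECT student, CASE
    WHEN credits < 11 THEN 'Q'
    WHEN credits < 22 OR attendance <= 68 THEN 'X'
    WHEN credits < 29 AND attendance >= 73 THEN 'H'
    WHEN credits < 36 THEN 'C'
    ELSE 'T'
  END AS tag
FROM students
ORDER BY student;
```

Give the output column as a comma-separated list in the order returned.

student=Bob: ELSE → T
student=Eve: credits < 22 OR attendance <= 68 → X
student=Farah: credits < 22 OR attendance <= 68 → X
student=Gus: credits < 22 OR attendance <= 68 → X
student=Priya: credits < 22 OR attendance <= 68 → X
student=Rosa: ELSE → T
student=Uma: credits < 22 OR attendance <= 68 → X
student=Xiu: credits < 22 OR attendance <= 68 → X
student=Zane: credits < 29 AND attendance >= 73 → H

T, X, X, X, X, T, X, X, H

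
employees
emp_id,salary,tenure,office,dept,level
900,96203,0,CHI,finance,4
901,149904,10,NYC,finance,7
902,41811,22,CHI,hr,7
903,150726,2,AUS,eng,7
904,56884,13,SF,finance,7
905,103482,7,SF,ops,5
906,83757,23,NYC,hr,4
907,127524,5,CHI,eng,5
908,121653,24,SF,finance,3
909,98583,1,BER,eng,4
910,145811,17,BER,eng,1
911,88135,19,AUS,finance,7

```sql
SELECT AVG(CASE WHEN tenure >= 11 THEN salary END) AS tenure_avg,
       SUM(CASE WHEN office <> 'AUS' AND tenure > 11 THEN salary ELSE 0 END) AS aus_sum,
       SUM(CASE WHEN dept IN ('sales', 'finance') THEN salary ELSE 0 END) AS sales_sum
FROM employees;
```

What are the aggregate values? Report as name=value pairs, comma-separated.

[tenure_avg: tenure >= 11]
emp_id=900: ✗
emp_id=901: ✗
emp_id=902: ✓ → 41811
emp_id=903: ✗
emp_id=904: ✓ → 56884
emp_id=905: ✗
emp_id=906: ✓ → 83757
emp_id=907: ✗
emp_id=908: ✓ → 121653
emp_id=909: ✗
emp_id=910: ✓ → 145811
emp_id=911: ✓ → 88135
tenure_avg = (41811 + 56884 + 83757 + 121653 + 145811 + 88135) / 6 = 89675.1666666667
—
[aus_sum: office <> 'AUS' AND tenure > 11]
emp_id=900: ✗
emp_id=901: ✗
emp_id=902: ✓ → 41811
emp_id=903: ✗
emp_id=904: ✓ → 56884
emp_id=905: ✗
emp_id=906: ✓ → 83757
emp_id=907: ✗
emp_id=908: ✓ → 121653
emp_id=909: ✗
emp_id=910: ✓ → 145811
emp_id=911: ✗
aus_sum = 41811 + 56884 + 83757 + 121653 + 145811 = 449916
—
[sales_sum: dept IN ('sales', 'finance')]
emp_id=900: ✓ → 96203
emp_id=901: ✓ → 149904
emp_id=902: ✗
emp_id=903: ✗
emp_id=904: ✓ → 56884
emp_id=905: ✗
emp_id=906: ✗
emp_id=907: ✗
emp_id=908: ✓ → 121653
emp_id=909: ✗
emp_id=910: ✗
emp_id=911: ✓ → 88135
sales_sum = 96203 + 149904 + 56884 + 121653 + 88135 = 512779

tenure_avg=89675.1666666667, aus_sum=449916, sales_sum=512779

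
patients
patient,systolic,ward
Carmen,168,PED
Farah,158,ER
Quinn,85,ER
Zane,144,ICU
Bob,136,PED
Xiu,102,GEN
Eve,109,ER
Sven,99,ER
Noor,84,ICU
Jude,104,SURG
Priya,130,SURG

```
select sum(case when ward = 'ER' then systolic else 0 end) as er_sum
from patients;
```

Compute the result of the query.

patient=Carmen: ✗
patient=Farah: ✓ → 158
patient=Quinn: ✓ → 85
patient=Zane: ✗
patient=Bob: ✗
patient=Xiu: ✗
patient=Eve: ✓ → 109
patient=Sven: ✓ → 99
patient=Noor: ✗
patient=Jude: ✗
patient=Priya: ✗
er_sum = 158 + 85 + 109 + 99 = 451

451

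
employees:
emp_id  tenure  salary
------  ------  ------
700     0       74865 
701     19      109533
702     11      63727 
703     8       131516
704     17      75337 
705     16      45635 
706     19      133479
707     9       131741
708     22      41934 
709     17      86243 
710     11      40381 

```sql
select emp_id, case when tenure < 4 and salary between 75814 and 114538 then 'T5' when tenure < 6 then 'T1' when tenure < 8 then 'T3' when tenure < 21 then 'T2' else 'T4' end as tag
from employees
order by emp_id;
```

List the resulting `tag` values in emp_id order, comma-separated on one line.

T1, T2, T2, T2, T2, T2, T2, T2, T4, T2, T2

emp_id=700: tenure < 6 → T1
emp_id=701: tenure < 21 → T2
emp_id=702: tenure < 21 → T2
emp_id=703: tenure < 21 → T2
emp_id=704: tenure < 21 → T2
emp_id=705: tenure < 21 → T2
emp_id=706: tenure < 21 → T2
emp_id=707: tenure < 21 → T2
emp_id=708: ELSE → T4
emp_id=709: tenure < 21 → T2
emp_id=710: tenure < 21 → T2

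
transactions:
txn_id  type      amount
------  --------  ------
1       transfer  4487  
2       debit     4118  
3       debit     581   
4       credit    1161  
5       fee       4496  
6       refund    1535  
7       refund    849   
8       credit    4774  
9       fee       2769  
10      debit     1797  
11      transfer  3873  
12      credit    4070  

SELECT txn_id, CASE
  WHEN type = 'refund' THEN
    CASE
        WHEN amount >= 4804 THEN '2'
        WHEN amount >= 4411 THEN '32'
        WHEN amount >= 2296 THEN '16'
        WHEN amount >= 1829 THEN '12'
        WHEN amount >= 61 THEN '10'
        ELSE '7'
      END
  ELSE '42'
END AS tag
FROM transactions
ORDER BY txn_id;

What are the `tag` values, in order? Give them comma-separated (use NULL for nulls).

txn_id=1: type='transfer' → outer ELSE → 42
txn_id=2: type='debit' → outer ELSE → 42
txn_id=3: type='debit' → outer ELSE → 42
txn_id=4: type='credit' → outer ELSE → 42
txn_id=5: type='fee' → outer ELSE → 42
txn_id=6: type='refund' → inner[amount >= 61] → 10
txn_id=7: type='refund' → inner[amount >= 61] → 10
txn_id=8: type='credit' → outer ELSE → 42
txn_id=9: type='fee' → outer ELSE → 42
txn_id=10: type='debit' → outer ELSE → 42
txn_id=11: type='transfer' → outer ELSE → 42
txn_id=12: type='credit' → outer ELSE → 42

42, 42, 42, 42, 42, 10, 10, 42, 42, 42, 42, 42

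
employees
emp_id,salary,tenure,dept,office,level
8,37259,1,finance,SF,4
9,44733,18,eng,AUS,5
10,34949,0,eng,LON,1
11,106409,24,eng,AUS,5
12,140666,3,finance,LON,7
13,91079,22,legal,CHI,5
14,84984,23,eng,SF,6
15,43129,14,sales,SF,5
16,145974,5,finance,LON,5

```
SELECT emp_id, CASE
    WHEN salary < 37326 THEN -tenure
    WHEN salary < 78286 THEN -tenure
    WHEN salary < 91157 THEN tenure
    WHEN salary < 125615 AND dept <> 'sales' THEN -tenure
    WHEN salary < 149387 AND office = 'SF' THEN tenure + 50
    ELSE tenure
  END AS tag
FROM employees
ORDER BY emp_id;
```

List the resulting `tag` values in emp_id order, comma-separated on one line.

-1, -18, 0, -24, 3, 22, 23, -14, 5

emp_id=8: salary < 37326 → -1
emp_id=9: salary < 78286 → -18
emp_id=10: salary < 37326 → 0
emp_id=11: salary < 125615 AND dept <> 'sales' → -24
emp_id=12: ELSE → 3
emp_id=13: salary < 91157 → 22
emp_id=14: salary < 91157 → 23
emp_id=15: salary < 78286 → -14
emp_id=16: ELSE → 5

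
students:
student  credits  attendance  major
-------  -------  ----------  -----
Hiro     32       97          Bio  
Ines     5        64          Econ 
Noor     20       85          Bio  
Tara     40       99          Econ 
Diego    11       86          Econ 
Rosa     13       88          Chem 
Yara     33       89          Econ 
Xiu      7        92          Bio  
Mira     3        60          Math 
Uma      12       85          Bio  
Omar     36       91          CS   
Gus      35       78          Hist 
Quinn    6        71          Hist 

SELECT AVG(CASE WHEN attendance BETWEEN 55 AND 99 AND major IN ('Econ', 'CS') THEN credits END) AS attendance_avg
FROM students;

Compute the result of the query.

25

student=Hiro: ✗
student=Ines: ✓ → 5
student=Noor: ✗
student=Tara: ✓ → 40
student=Diego: ✓ → 11
student=Rosa: ✗
student=Yara: ✓ → 33
student=Xiu: ✗
student=Mira: ✗
student=Uma: ✗
student=Omar: ✓ → 36
student=Gus: ✗
student=Quinn: ✗
attendance_avg = (5 + 40 + 11 + 33 + 36) / 5 = 25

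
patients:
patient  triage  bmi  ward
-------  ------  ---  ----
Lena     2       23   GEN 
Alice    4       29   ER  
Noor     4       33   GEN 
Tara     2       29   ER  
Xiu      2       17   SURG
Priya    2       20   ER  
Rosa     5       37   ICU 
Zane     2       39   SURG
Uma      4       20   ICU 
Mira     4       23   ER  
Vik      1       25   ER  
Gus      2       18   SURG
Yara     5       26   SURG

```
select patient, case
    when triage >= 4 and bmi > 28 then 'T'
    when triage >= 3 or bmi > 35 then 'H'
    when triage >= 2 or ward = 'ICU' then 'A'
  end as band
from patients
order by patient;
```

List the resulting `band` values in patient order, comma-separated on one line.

patient=Alice: triage >= 4 and bmi > 28 → T
patient=Gus: triage >= 2 or ward = 'ICU' → A
patient=Lena: triage >= 2 or ward = 'ICU' → A
patient=Mira: triage >= 3 or bmi > 35 → H
patient=Noor: triage >= 4 and bmi > 28 → T
patient=Priya: triage >= 2 or ward = 'ICU' → A
patient=Rosa: triage >= 4 and bmi > 28 → T
patient=Tara: triage >= 2 or ward = 'ICU' → A
patient=Uma: triage >= 3 or bmi > 35 → H
patient=Vik: (no match → NULL) → NULL
patient=Xiu: triage >= 2 or ward = 'ICU' → A
patient=Yara: triage >= 3 or bmi > 35 → H
patient=Zane: triage >= 3 or bmi > 35 → H

T, A, A, H, T, A, T, A, H, NULL, A, H, H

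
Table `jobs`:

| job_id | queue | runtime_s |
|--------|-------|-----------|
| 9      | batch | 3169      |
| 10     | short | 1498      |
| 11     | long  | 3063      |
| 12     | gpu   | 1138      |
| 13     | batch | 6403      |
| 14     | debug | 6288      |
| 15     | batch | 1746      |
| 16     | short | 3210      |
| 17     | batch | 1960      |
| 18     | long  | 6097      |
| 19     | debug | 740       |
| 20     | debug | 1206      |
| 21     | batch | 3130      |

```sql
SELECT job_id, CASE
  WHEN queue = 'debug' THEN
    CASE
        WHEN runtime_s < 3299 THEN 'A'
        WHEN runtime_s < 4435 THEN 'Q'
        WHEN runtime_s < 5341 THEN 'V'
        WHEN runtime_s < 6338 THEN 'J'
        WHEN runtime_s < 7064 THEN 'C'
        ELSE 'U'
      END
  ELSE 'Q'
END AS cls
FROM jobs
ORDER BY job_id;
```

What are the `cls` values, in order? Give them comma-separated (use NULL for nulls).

Q, Q, Q, Q, Q, J, Q, Q, Q, Q, A, A, Q

job_id=9: queue='batch' → outer ELSE → Q
job_id=10: queue='short' → outer ELSE → Q
job_id=11: queue='long' → outer ELSE → Q
job_id=12: queue='gpu' → outer ELSE → Q
job_id=13: queue='batch' → outer ELSE → Q
job_id=14: queue='debug' → inner[runtime_s < 6338] → J
job_id=15: queue='batch' → outer ELSE → Q
job_id=16: queue='short' → outer ELSE → Q
job_id=17: queue='batch' → outer ELSE → Q
job_id=18: queue='long' → outer ELSE → Q
job_id=19: queue='debug' → inner[runtime_s < 3299] → A
job_id=20: queue='debug' → inner[runtime_s < 3299] → A
job_id=21: queue='batch' → outer ELSE → Q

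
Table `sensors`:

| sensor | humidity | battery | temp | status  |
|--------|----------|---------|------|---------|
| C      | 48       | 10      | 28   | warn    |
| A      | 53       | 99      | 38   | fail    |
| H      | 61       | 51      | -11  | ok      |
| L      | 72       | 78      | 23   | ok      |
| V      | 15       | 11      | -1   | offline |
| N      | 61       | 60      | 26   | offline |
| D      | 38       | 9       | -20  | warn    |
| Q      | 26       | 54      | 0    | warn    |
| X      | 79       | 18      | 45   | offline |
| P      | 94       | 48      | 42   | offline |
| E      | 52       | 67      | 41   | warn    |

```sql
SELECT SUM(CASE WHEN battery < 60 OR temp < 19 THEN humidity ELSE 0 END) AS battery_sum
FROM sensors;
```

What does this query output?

361

sensor=C: ✓ → 48
sensor=A: ✗
sensor=H: ✓ → 61
sensor=L: ✗
sensor=V: ✓ → 15
sensor=N: ✗
sensor=D: ✓ → 38
sensor=Q: ✓ → 26
sensor=X: ✓ → 79
sensor=P: ✓ → 94
sensor=E: ✗
battery_sum = 48 + 61 + 15 + 38 + 26 + 79 + 94 = 361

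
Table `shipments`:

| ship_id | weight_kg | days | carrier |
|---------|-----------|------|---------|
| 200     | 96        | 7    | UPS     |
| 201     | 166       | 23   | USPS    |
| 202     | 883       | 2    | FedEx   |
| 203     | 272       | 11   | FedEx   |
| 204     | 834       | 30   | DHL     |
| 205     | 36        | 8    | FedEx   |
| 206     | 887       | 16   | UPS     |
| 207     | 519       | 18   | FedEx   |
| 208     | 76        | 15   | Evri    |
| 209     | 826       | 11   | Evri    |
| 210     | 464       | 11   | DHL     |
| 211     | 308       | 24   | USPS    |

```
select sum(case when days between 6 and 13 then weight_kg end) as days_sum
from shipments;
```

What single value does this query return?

1694

ship_id=200: ✓ → 96
ship_id=201: ✗
ship_id=202: ✗
ship_id=203: ✓ → 272
ship_id=204: ✗
ship_id=205: ✓ → 36
ship_id=206: ✗
ship_id=207: ✗
ship_id=208: ✗
ship_id=209: ✓ → 826
ship_id=210: ✓ → 464
ship_id=211: ✗
days_sum = 96 + 272 + 36 + 826 + 464 = 1694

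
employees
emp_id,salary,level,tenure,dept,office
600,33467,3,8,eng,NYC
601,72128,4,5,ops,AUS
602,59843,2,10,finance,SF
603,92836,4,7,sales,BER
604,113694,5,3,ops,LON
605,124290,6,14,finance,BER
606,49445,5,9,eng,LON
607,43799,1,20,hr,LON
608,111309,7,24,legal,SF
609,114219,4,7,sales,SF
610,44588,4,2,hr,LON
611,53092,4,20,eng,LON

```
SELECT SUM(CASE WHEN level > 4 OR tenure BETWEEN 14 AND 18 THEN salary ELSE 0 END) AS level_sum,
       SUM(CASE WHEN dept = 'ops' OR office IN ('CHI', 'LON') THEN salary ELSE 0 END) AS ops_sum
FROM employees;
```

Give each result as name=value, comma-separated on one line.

[level_sum: level > 4 OR tenure BETWEEN 14 AND 18]
emp_id=600: ✗
emp_id=601: ✗
emp_id=602: ✗
emp_id=603: ✗
emp_id=604: ✓ → 113694
emp_id=605: ✓ → 124290
emp_id=606: ✓ → 49445
emp_id=607: ✗
emp_id=608: ✓ → 111309
emp_id=609: ✗
emp_id=610: ✗
emp_id=611: ✗
level_sum = 113694 + 124290 + 49445 + 111309 = 398738
—
[ops_sum: dept = 'ops' OR office IN ('CHI', 'LON')]
emp_id=600: ✗
emp_id=601: ✓ → 72128
emp_id=602: ✗
emp_id=603: ✗
emp_id=604: ✓ → 113694
emp_id=605: ✗
emp_id=606: ✓ → 49445
emp_id=607: ✓ → 43799
emp_id=608: ✗
emp_id=609: ✗
emp_id=610: ✓ → 44588
emp_id=611: ✓ → 53092
ops_sum = 72128 + 113694 + 49445 + 43799 + 44588 + 53092 = 376746

level_sum=398738, ops_sum=376746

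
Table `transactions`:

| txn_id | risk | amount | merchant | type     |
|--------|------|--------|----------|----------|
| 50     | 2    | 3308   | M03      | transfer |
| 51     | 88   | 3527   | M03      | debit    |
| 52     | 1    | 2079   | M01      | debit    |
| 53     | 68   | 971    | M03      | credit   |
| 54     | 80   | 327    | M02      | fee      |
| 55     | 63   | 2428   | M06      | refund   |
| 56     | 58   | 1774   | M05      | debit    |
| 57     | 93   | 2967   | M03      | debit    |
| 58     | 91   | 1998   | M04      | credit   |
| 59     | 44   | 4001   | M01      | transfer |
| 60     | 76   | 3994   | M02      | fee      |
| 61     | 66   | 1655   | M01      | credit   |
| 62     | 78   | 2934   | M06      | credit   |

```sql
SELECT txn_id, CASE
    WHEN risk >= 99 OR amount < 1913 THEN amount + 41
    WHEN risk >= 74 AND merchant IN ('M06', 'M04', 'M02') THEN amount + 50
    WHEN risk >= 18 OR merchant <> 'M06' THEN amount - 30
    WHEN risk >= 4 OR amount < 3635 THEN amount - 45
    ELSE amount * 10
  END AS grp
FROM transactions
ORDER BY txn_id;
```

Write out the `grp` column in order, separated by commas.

txn_id=50: risk >= 18 OR merchant <> 'M06' → 3278
txn_id=51: risk >= 18 OR merchant <> 'M06' → 3497
txn_id=52: risk >= 18 OR merchant <> 'M06' → 2049
txn_id=53: risk >= 99 OR amount < 1913 → 1012
txn_id=54: risk >= 99 OR amount < 1913 → 368
txn_id=55: risk >= 18 OR merchant <> 'M06' → 2398
txn_id=56: risk >= 99 OR amount < 1913 → 1815
txn_id=57: risk >= 18 OR merchant <> 'M06' → 2937
txn_id=58: risk >= 74 AND merchant IN ('M06', 'M04', 'M02') → 2048
txn_id=59: risk >= 18 OR merchant <> 'M06' → 3971
txn_id=60: risk >= 74 AND merchant IN ('M06', 'M04', 'M02') → 4044
txn_id=61: risk >= 99 OR amount < 1913 → 1696
txn_id=62: risk >= 74 AND merchant IN ('M06', 'M04', 'M02') → 2984

3278, 3497, 2049, 1012, 368, 2398, 1815, 2937, 2048, 3971, 4044, 1696, 2984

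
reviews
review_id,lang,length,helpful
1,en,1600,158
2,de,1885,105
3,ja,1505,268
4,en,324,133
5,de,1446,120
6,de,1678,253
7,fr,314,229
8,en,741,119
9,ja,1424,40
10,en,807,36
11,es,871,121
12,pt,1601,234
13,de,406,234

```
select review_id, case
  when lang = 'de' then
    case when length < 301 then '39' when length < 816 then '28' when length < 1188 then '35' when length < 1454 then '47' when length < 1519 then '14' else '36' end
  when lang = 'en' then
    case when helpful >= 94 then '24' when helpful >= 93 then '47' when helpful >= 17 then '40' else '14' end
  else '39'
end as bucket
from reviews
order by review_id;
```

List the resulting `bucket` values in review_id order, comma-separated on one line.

24, 36, 39, 24, 47, 36, 39, 24, 39, 40, 39, 39, 28

review_id=1: lang='en' → inner[helpful >= 94] → 24
review_id=2: lang='de' → inner[ELSE] → 36
review_id=3: lang='ja' → outer ELSE → 39
review_id=4: lang='en' → inner[helpful >= 94] → 24
review_id=5: lang='de' → inner[length < 1454] → 47
review_id=6: lang='de' → inner[ELSE] → 36
review_id=7: lang='fr' → outer ELSE → 39
review_id=8: lang='en' → inner[helpful >= 94] → 24
review_id=9: lang='ja' → outer ELSE → 39
review_id=10: lang='en' → inner[helpful >= 17] → 40
review_id=11: lang='es' → outer ELSE → 39
review_id=12: lang='pt' → outer ELSE → 39
review_id=13: lang='de' → inner[length < 816] → 28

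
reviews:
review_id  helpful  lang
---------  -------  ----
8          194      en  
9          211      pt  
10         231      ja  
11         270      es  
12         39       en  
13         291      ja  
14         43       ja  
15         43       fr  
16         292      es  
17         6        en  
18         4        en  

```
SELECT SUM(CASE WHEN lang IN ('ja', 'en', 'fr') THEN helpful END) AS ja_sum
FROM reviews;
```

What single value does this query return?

review_id=8: ✓ → 194
review_id=9: ✗
review_id=10: ✓ → 231
review_id=11: ✗
review_id=12: ✓ → 39
review_id=13: ✓ → 291
review_id=14: ✓ → 43
review_id=15: ✓ → 43
review_id=16: ✗
review_id=17: ✓ → 6
review_id=18: ✓ → 4
ja_sum = 194 + 231 + 39 + 291 + 43 + 43 + 6 + 4 = 851

851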